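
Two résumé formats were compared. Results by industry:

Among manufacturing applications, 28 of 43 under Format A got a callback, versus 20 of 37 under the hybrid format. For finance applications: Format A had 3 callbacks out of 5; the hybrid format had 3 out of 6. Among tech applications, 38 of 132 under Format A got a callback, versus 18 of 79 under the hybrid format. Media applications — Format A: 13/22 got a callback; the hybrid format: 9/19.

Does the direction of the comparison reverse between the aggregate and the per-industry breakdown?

Manufacturing: Format A 28/43 = 65.1%, the hybrid format 20/37 = 54.1% → Format A
Finance: Format A 3/5 = 60.0%, the hybrid format 3/6 = 50.0% → Format A
Tech: Format A 38/132 = 28.8%, the hybrid format 18/79 = 22.8% → Format A
Media: Format A 13/22 = 59.1%, the hybrid format 9/19 = 47.4% → Format A
Overall: Format A 82/202 = 40.6%, the hybrid format 50/141 = 35.5% → Format A
Format A wins overall and in every industry group — no reversal.

No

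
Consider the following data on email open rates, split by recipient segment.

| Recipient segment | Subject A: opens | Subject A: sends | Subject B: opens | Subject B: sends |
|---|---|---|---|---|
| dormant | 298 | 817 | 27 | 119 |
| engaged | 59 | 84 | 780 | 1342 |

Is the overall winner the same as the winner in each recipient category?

Dormant: Subject A 298/817 = 36.5%, Subject B 27/119 = 22.7% → Subject A
Engaged: Subject A 59/84 = 70.2%, Subject B 780/1342 = 58.1% → Subject A
Overall: Subject A 357/901 = 39.6%, Subject B 807/1461 = 55.2% → Subject B
Subject A wins each recipient group but Subject B wins overall — the comparison reverses. Subject A's sends skew toward dormant, which has a lower base rate.

No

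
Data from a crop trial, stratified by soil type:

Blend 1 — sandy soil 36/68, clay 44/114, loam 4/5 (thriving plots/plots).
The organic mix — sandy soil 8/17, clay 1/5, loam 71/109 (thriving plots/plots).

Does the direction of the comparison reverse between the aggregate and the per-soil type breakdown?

Yes

Sandy soil: Blend 1 36/68 = 52.9%, the organic mix 8/17 = 47.1% → Blend 1
Clay: Blend 1 44/114 = 38.6%, the organic mix 1/5 = 20.0% → Blend 1
Loam: Blend 1 4/5 = 80.0%, the organic mix 71/109 = 65.1% → Blend 1
Overall: Blend 1 84/187 = 44.9%, the organic mix 80/131 = 61.1% → the organic mix
Blend 1 wins each soil group but the organic mix wins overall — the comparison reverses. Blend 1's plots skew toward clay, which has a lower base rate.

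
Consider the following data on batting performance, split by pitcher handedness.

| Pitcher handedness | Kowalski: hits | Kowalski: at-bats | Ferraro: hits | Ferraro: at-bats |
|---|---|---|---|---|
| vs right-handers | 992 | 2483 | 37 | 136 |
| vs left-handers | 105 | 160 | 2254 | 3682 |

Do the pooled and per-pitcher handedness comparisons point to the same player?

No

Vs right-handers: Kowalski 992/2483 = 40.0%, Ferraro 37/136 = 27.2% → Kowalski
Vs left-handers: Kowalski 105/160 = 65.6%, Ferraro 2254/3682 = 61.2% → Kowalski
Overall: Kowalski 1097/2643 = 41.5%, Ferraro 2291/3818 = 60.0% → Ferraro
Kowalski wins each pitcher group but Ferraro wins overall — the comparison reverses. Kowalski's at-bats skew toward vs right-handers, which has a lower base rate.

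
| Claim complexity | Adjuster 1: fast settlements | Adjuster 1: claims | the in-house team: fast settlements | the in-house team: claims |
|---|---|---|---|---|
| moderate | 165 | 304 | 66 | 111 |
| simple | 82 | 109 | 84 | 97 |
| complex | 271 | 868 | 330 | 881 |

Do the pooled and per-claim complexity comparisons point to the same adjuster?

Yes

Moderate: Adjuster 1 165/304 = 54.3%, the in-house team 66/111 = 59.5% → the in-house team
Simple: Adjuster 1 82/109 = 75.2%, the in-house team 84/97 = 86.6% → the in-house team
Complex: Adjuster 1 271/868 = 31.2%, the in-house team 330/881 = 37.5% → the in-house team
Overall: Adjuster 1 518/1281 = 40.4%, the in-house team 480/1089 = 44.1% → the in-house team
The in-house team wins overall and in every claim group — no reversal.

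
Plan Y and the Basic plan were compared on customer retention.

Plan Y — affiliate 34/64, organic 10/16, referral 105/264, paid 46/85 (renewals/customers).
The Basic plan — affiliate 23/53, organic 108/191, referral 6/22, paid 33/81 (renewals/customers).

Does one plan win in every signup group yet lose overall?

Affiliate: Plan Y 34/64 = 53.1%, the Basic plan 23/53 = 43.4% → Plan Y
Organic: Plan Y 10/16 = 62.5%, the Basic plan 108/191 = 56.5% → Plan Y
Referral: Plan Y 105/264 = 39.8%, the Basic plan 6/22 = 27.3% → Plan Y
Paid: Plan Y 46/85 = 54.1%, the Basic plan 33/81 = 40.7% → Plan Y
Overall: Plan Y 195/429 = 45.5%, the Basic plan 170/347 = 49.0% → the Basic plan
Plan Y wins each signup group but the Basic plan wins overall — the comparison reverses. Plan Y's customers skew toward referral, which has a lower base rate.

Yes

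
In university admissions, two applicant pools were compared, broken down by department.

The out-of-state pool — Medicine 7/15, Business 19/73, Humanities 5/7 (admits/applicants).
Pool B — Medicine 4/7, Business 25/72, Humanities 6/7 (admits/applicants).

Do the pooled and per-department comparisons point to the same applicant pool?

Medicine: the out-of-state pool 7/15 = 46.7%, Pool B 4/7 = 57.1% → Pool B
Business: the out-of-state pool 19/73 = 26.0%, Pool B 25/72 = 34.7% → Pool B
Humanities: the out-of-state pool 5/7 = 71.4%, Pool B 6/7 = 85.7% → Pool B
Overall: the out-of-state pool 31/95 = 32.6%, Pool B 35/86 = 40.7% → Pool B
Pool B wins overall and in every department group — no reversal.

Yes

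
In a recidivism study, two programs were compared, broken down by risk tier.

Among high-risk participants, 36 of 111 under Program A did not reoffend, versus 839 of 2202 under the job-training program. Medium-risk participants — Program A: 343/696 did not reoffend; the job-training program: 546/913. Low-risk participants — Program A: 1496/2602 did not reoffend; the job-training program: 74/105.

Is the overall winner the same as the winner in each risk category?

High-risk: Program A 36/111 = 32.4%, the job-training program 839/2202 = 38.1% → the job-training program
Medium-risk: Program A 343/696 = 49.3%, the job-training program 546/913 = 59.8% → the job-training program
Low-risk: Program A 1496/2602 = 57.5%, the job-training program 74/105 = 70.5% → the job-training program
Overall: Program A 1875/3409 = 55.0%, the job-training program 1459/3220 = 45.3% → Program A
The job-training program wins each risk group but Program A wins overall — the comparison reverses. The job-training program's participants skew toward high-risk, which has a lower base rate.

No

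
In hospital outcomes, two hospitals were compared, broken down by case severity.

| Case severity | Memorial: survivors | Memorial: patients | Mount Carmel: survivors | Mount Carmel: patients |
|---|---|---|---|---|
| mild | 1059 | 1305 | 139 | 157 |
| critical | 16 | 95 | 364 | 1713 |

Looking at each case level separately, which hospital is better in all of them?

Mount Carmel

Mild: Memorial 1059/1305 = 81.1%, Mount Carmel 139/157 = 88.5% → Mount Carmel
Critical: Memorial 16/95 = 16.8%, Mount Carmel 364/1713 = 21.2% → Mount Carmel
Mount Carmel has the higher rate in both groups.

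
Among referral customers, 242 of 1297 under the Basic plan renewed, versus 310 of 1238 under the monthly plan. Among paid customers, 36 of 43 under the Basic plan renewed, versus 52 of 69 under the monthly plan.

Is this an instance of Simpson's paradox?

Referral: the Basic plan 242/1297 = 18.7%, the monthly plan 310/1238 = 25.0% → the monthly plan
Paid: the Basic plan 36/43 = 83.7%, the monthly plan 52/69 = 75.4% → the Basic plan
Overall: the Basic plan 278/1340 = 20.7%, the monthly plan 362/1307 = 27.7% → the monthly plan
Neither sweeps: the Basic plan wins 1 of 2 groups, the monthly plan wins 1. The monthly plan wins overall but not every group — no Simpson reversal.

No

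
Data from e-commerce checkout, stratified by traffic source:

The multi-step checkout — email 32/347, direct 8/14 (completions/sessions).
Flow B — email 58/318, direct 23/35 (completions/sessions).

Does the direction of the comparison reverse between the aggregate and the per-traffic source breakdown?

Email: the multi-step checkout 32/347 = 9.2%, Flow B 58/318 = 18.2% → Flow B
Direct: the multi-step checkout 8/14 = 57.1%, Flow B 23/35 = 65.7% → Flow B
Overall: the multi-step checkout 40/361 = 11.1%, Flow B 81/353 = 22.9% → Flow B
Flow B wins overall and in every traffic group — no reversal.

No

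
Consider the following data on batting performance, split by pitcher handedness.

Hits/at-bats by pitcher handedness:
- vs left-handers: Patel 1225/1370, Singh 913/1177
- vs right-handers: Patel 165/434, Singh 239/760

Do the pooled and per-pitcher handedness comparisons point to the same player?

Yes

Vs left-handers: Patel 1225/1370 = 89.4%, Singh 913/1177 = 77.6% → Patel
Vs right-handers: Patel 165/434 = 38.0%, Singh 239/760 = 31.4% → Patel
Overall: Patel 1390/1804 = 77.1%, Singh 1152/1937 = 59.5% → Patel
Patel wins overall and in every pitcher group — no reversal.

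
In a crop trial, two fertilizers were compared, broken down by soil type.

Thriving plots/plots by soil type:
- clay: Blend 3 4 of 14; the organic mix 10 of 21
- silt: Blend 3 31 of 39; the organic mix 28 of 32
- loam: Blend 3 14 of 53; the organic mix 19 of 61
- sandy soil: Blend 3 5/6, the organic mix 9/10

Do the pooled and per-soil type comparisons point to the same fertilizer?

Clay: Blend 3 4/14 = 28.6%, the organic mix 10/21 = 47.6% → the organic mix
Silt: Blend 3 31/39 = 79.5%, the organic mix 28/32 = 87.5% → the organic mix
Loam: Blend 3 14/53 = 26.4%, the organic mix 19/61 = 31.1% → the organic mix
Sandy soil: Blend 3 5/6 = 83.3%, the organic mix 9/10 = 90.0% → the organic mix
Overall: Blend 3 54/112 = 48.2%, the organic mix 66/124 = 53.2% → the organic mix
The organic mix wins overall and in every soil group — no reversal.

Yes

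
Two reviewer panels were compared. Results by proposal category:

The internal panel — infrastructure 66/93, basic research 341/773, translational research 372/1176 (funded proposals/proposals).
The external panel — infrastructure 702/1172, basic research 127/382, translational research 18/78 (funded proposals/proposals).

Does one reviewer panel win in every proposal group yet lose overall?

Infrastructure: the internal panel 66/93 = 71.0%, the external panel 702/1172 = 59.9% → the internal panel
Basic research: the internal panel 341/773 = 44.1%, the external panel 127/382 = 33.2% → the internal panel
Translational research: the internal panel 372/1176 = 31.6%, the external panel 18/78 = 23.1% → the internal panel
Overall: the internal panel 779/2042 = 38.1%, the external panel 847/1632 = 51.9% → the external panel
The internal panel wins each proposal group but the external panel wins overall — the comparison reverses. The internal panel's proposals skew toward translational research, which has a lower base rate.

Yes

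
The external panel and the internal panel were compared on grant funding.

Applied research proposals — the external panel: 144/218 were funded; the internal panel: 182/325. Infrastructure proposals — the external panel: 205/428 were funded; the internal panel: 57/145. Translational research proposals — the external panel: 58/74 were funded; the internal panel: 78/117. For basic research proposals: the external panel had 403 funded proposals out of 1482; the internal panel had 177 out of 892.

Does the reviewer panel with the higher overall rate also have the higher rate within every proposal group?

Yes

Applied research: the external panel 144/218 = 66.1%, the internal panel 182/325 = 56.0% → the external panel
Infrastructure: the external panel 205/428 = 47.9%, the internal panel 57/145 = 39.3% → the external panel
Translational research: the external panel 58/74 = 78.4%, the internal panel 78/117 = 66.7% → the external panel
Basic research: the external panel 403/1482 = 27.2%, the internal panel 177/892 = 19.8% → the external panel
Overall: the external panel 810/2202 = 36.8%, the internal panel 494/1479 = 33.4% → the external panel
The external panel wins overall and in every proposal group — no reversal.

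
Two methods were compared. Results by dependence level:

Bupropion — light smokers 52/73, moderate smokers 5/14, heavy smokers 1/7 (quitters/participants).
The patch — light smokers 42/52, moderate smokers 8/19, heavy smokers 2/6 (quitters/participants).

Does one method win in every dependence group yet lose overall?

Light smokers: bupropion 52/73 = 71.2%, the patch 42/52 = 80.8% → the patch
Moderate smokers: bupropion 5/14 = 35.7%, the patch 8/19 = 42.1% → the patch
Heavy smokers: bupropion 1/7 = 14.3%, the patch 2/6 = 33.3% → the patch
Overall: bupropion 58/94 = 61.7%, the patch 52/77 = 67.5% → the patch
The patch wins overall and in every dependence group — no reversal.

No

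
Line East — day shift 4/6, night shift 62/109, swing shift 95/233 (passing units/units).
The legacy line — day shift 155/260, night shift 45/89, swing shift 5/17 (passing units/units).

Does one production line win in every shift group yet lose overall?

Day shift: Line East 4/6 = 66.7%, the legacy line 155/260 = 59.6% → Line East
Night shift: Line East 62/109 = 56.9%, the legacy line 45/89 = 50.6% → Line East
Swing shift: Line East 95/233 = 40.8%, the legacy line 5/17 = 29.4% → Line East
Overall: Line East 161/348 = 46.3%, the legacy line 205/366 = 56.0% → the legacy line
Line East wins each shift group but the legacy line wins overall — the comparison reverses. Line East's units skew toward swing shift, which has a lower base rate.

Yes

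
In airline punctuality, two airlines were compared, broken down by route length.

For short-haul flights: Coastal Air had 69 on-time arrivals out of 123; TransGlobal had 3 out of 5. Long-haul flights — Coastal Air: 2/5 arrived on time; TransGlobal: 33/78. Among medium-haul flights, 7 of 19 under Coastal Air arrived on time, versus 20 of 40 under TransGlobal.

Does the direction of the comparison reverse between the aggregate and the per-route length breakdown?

Short-haul: Coastal Air 69/123 = 56.1%, TransGlobal 3/5 = 60.0% → TransGlobal
Long-haul: Coastal Air 2/5 = 40.0%, TransGlobal 33/78 = 42.3% → TransGlobal
Medium-haul: Coastal Air 7/19 = 36.8%, TransGlobal 20/40 = 50.0% → TransGlobal
Overall: Coastal Air 78/147 = 53.1%, TransGlobal 56/123 = 45.5% → Coastal Air
TransGlobal wins each route group but Coastal Air wins overall — the comparison reverses. TransGlobal's flights skew toward long-haul, which has a lower base rate.

Yes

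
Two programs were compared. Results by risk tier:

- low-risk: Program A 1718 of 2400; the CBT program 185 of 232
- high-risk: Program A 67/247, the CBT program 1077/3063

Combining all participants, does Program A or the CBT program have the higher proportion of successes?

Program A

Low-risk: Program A 1718/2400 = 71.6%, the CBT program 185/232 = 79.7% → the CBT program
High-risk: Program A 67/247 = 27.1%, the CBT program 1077/3063 = 35.2% → the CBT program
Overall: Program A 1785/2647 = 67.4%, the CBT program 1262/3295 = 38.3% → Program A
(The CBT program wins every risk group but Program A wins overall — the CBT program's participants skew toward the low-rate high-risk group.)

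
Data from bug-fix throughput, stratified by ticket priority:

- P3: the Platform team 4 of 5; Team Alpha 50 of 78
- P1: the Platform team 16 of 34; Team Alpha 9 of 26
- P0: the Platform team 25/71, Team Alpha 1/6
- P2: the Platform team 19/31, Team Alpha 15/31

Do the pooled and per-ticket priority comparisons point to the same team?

P3: the Platform team 4/5 = 80.0%, Team Alpha 50/78 = 64.1% → the Platform team
P1: the Platform team 16/34 = 47.1%, Team Alpha 9/26 = 34.6% → the Platform team
P0: the Platform team 25/71 = 35.2%, Team Alpha 1/6 = 16.7% → the Platform team
P2: the Platform team 19/31 = 61.3%, Team Alpha 15/31 = 48.4% → the Platform team
Overall: the Platform team 64/141 = 45.4%, Team Alpha 75/141 = 53.2% → Team Alpha
The Platform team wins each ticket group but Team Alpha wins overall — the comparison reverses. The Platform team's tickets skew toward P0, which has a lower base rate.

No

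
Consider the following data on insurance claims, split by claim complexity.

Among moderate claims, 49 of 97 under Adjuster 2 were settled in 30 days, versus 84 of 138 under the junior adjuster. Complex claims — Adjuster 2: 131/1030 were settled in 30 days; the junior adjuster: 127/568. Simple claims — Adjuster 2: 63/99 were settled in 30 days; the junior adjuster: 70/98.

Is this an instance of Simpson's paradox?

No

Moderate: Adjuster 2 49/97 = 50.5%, the junior adjuster 84/138 = 60.9% → the junior adjuster
Complex: Adjuster 2 131/1030 = 12.7%, the junior adjuster 127/568 = 22.4% → the junior adjuster
Simple: Adjuster 2 63/99 = 63.6%, the junior adjuster 70/98 = 71.4% → the junior adjuster
Overall: Adjuster 2 243/1226 = 19.8%, the junior adjuster 281/804 = 35.0% → the junior adjuster
The junior adjuster wins overall and in every claim group — no reversal.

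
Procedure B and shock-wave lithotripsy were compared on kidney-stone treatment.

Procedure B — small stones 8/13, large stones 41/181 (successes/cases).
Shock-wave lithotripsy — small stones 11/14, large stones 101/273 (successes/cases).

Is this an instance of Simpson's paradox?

No

Small stones: Procedure B 8/13 = 61.5%, shock-wave lithotripsy 11/14 = 78.6% → shock-wave lithotripsy
Large stones: Procedure B 41/181 = 22.7%, shock-wave lithotripsy 101/273 = 37.0% → shock-wave lithotripsy
Overall: Procedure B 49/194 = 25.3%, shock-wave lithotripsy 112/287 = 39.0% → shock-wave lithotripsy
Shock-wave lithotripsy wins overall and in every stone group — no reversal.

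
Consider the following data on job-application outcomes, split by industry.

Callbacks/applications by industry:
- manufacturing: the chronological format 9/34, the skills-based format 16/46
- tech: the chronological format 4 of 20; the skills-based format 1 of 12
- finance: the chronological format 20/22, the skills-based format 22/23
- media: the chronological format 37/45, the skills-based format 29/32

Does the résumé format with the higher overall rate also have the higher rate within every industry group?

Manufacturing: the chronological format 9/34 = 26.5%, the skills-based format 16/46 = 34.8% → the skills-based format
Tech: the chronological format 4/20 = 20.0%, the skills-based format 1/12 = 8.3% → the chronological format
Finance: the chronological format 20/22 = 90.9%, the skills-based format 22/23 = 95.7% → the skills-based format
Media: the chronological format 37/45 = 82.2%, the skills-based format 29/32 = 90.6% → the skills-based format
Overall: the chronological format 70/121 = 57.9%, the skills-based format 68/113 = 60.2% → the skills-based format
Neither sweeps: the chronological format wins 1 of 4 groups, the skills-based format wins 3. The skills-based format wins overall but not every group — no Simpson reversal.

No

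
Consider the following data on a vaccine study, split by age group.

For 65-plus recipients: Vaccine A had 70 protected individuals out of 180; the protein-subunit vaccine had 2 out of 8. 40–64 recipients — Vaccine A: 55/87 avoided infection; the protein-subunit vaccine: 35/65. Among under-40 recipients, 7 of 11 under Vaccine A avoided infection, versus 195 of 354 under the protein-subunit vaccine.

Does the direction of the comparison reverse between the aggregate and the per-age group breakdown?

Yes

65-plus: Vaccine A 70/180 = 38.9%, the protein-subunit vaccine 2/8 = 25.0% → Vaccine A
40–64: Vaccine A 55/87 = 63.2%, the protein-subunit vaccine 35/65 = 53.8% → Vaccine A
Under-40: Vaccine A 7/11 = 63.6%, the protein-subunit vaccine 195/354 = 55.1% → Vaccine A
Overall: Vaccine A 132/278 = 47.5%, the protein-subunit vaccine 232/427 = 54.3% → the protein-subunit vaccine
Vaccine A wins each age group but the protein-subunit vaccine wins overall — the comparison reverses. Vaccine A's recipients skew toward 65-plus, which has a lower base rate.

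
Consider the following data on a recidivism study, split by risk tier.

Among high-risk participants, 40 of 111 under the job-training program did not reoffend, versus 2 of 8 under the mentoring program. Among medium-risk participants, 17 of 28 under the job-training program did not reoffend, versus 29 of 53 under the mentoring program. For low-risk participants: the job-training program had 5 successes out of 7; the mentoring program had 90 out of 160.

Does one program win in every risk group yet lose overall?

High-risk: the job-training program 40/111 = 36.0%, the mentoring program 2/8 = 25.0% → the job-training program
Medium-risk: the job-training program 17/28 = 60.7%, the mentoring program 29/53 = 54.7% → the job-training program
Low-risk: the job-training program 5/7 = 71.4%, the mentoring program 90/160 = 56.2% → the job-training program
Overall: the job-training program 62/146 = 42.5%, the mentoring program 121/221 = 54.8% → the mentoring program
The job-training program wins each risk group but the mentoring program wins overall — the comparison reverses. The job-training program's participants skew toward high-risk, which has a lower base rate.

Yes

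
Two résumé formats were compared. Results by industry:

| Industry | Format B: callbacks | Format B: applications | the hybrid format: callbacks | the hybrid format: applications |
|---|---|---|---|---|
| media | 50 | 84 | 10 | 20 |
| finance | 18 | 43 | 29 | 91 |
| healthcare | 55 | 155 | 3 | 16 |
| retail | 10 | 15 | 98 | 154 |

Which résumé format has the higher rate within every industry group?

Format B

Media: Format B 50/84 = 59.5%, the hybrid format 10/20 = 50.0% → Format B
Finance: Format B 18/43 = 41.9%, the hybrid format 29/91 = 31.9% → Format B
Healthcare: Format B 55/155 = 35.5%, the hybrid format 3/16 = 18.8% → Format B
Retail: Format B 10/15 = 66.7%, the hybrid format 98/154 = 63.6% → Format B
Format B has the higher rate in all 4 groups.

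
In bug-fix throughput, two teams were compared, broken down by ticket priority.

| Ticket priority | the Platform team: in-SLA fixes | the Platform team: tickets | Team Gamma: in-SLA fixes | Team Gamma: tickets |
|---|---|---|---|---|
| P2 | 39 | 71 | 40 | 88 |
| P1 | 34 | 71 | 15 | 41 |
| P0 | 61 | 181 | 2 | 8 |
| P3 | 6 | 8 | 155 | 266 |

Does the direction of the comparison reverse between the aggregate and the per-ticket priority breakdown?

Yes

P2: the Platform team 39/71 = 54.9%, Team Gamma 40/88 = 45.5% → the Platform team
P1: the Platform team 34/71 = 47.9%, Team Gamma 15/41 = 36.6% → the Platform team
P0: the Platform team 61/181 = 33.7%, Team Gamma 2/8 = 25.0% → the Platform team
P3: the Platform team 6/8 = 75.0%, Team Gamma 155/266 = 58.3% → the Platform team
Overall: the Platform team 140/331 = 42.3%, Team Gamma 212/403 = 52.6% → Team Gamma
The Platform team wins each ticket group but Team Gamma wins overall — the comparison reverses. The Platform team's tickets skew toward P0, which has a lower base rate.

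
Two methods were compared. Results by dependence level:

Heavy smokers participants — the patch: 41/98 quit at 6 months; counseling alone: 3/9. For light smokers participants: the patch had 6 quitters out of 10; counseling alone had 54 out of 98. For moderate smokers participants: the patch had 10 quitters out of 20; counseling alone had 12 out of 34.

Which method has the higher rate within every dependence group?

the patch

Heavy smokers: the patch 41/98 = 41.8%, counseling alone 3/9 = 33.3% → the patch
Light smokers: the patch 6/10 = 60.0%, counseling alone 54/98 = 55.1% → the patch
Moderate smokers: the patch 10/20 = 50.0%, counseling alone 12/34 = 35.3% → the patch
The patch has the higher rate in all 3 groups.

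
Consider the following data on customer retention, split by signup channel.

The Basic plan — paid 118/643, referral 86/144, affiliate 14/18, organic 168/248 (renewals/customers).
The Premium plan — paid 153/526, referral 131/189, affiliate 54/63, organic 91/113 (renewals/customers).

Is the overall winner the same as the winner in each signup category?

Yes

Paid: the Basic plan 118/643 = 18.4%, the Premium plan 153/526 = 29.1% → the Premium plan
Referral: the Basic plan 86/144 = 59.7%, the Premium plan 131/189 = 69.3% → the Premium plan
Affiliate: the Basic plan 14/18 = 77.8%, the Premium plan 54/63 = 85.7% → the Premium plan
Organic: the Basic plan 168/248 = 67.7%, the Premium plan 91/113 = 80.5% → the Premium plan
Overall: the Basic plan 386/1053 = 36.7%, the Premium plan 429/891 = 48.1% → the Premium plan
The Premium plan wins overall and in every signup group — no reversal.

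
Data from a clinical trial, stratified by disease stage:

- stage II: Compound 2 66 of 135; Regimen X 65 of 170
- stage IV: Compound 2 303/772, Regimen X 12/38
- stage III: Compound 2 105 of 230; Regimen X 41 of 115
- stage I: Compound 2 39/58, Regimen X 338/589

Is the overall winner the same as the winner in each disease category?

No

Stage II: Compound 2 66/135 = 48.9%, Regimen X 65/170 = 38.2% → Compound 2
Stage IV: Compound 2 303/772 = 39.2%, Regimen X 12/38 = 31.6% → Compound 2
Stage III: Compound 2 105/230 = 45.7%, Regimen X 41/115 = 35.7% → Compound 2
Stage I: Compound 2 39/58 = 67.2%, Regimen X 338/589 = 57.4% → Compound 2
Overall: Compound 2 513/1195 = 42.9%, Regimen X 456/912 = 50.0% → Regimen X
Compound 2 wins each disease group but Regimen X wins overall — the comparison reverses. Compound 2's patients skew toward stage IV, which has a lower base rate.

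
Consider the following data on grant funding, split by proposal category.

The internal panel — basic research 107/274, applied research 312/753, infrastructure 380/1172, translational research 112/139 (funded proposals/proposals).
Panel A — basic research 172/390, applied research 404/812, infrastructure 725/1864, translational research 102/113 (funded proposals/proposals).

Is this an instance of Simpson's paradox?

Basic research: the internal panel 107/274 = 39.1%, Panel A 172/390 = 44.1% → Panel A
Applied research: the internal panel 312/753 = 41.4%, Panel A 404/812 = 49.8% → Panel A
Infrastructure: the internal panel 380/1172 = 32.4%, Panel A 725/1864 = 38.9% → Panel A
Translational research: the internal panel 112/139 = 80.6%, Panel A 102/113 = 90.3% → Panel A
Overall: the internal panel 911/2338 = 39.0%, Panel A 1403/3179 = 44.1% → Panel A
Panel A wins overall and in every proposal group — no reversal.

No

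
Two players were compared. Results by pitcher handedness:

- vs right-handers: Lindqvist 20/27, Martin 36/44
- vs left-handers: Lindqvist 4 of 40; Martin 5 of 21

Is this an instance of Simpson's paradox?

Vs right-handers: Lindqvist 20/27 = 74.1%, Martin 36/44 = 81.8% → Martin
Vs left-handers: Lindqvist 4/40 = 10.0%, Martin 5/21 = 23.8% → Martin
Overall: Lindqvist 24/67 = 35.8%, Martin 41/65 = 63.1% → Martin
Martin wins overall and in every pitcher group — no reversal.

No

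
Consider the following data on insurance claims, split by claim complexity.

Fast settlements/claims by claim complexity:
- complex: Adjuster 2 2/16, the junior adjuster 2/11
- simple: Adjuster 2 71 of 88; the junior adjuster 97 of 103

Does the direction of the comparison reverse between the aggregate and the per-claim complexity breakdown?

Complex: Adjuster 2 2/16 = 12.5%, the junior adjuster 2/11 = 18.2% → the junior adjuster
Simple: Adjuster 2 71/88 = 80.7%, the junior adjuster 97/103 = 94.2% → the junior adjuster
Overall: Adjuster 2 73/104 = 70.2%, the junior adjuster 99/114 = 86.8% → the junior adjuster
The junior adjuster wins overall and in every claim group — no reversal.

No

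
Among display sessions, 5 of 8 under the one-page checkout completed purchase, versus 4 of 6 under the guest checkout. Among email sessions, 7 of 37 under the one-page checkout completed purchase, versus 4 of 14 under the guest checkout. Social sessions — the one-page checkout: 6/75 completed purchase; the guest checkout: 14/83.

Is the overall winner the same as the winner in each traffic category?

Display: the one-page checkout 5/8 = 62.5%, the guest checkout 4/6 = 66.7% → the guest checkout
Email: the one-page checkout 7/37 = 18.9%, the guest checkout 4/14 = 28.6% → the guest checkout
Social: the one-page checkout 6/75 = 8.0%, the guest checkout 14/83 = 16.9% → the guest checkout
Overall: the one-page checkout 18/120 = 15.0%, the guest checkout 22/103 = 21.4% → the guest checkout
The guest checkout wins overall and in every traffic group — no reversal.

Yes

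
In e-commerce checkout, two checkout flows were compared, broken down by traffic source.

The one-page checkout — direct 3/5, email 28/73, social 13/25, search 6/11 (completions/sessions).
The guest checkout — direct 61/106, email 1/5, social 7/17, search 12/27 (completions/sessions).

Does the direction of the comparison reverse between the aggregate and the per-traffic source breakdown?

Direct: the one-page checkout 3/5 = 60.0%, the guest checkout 61/106 = 57.5% → the one-page checkout
Email: the one-page checkout 28/73 = 38.4%, the guest checkout 1/5 = 20.0% → the one-page checkout
Social: the one-page checkout 13/25 = 52.0%, the guest checkout 7/17 = 41.2% → the one-page checkout
Search: the one-page checkout 6/11 = 54.5%, the guest checkout 12/27 = 44.4% → the one-page checkout
Overall: the one-page checkout 50/114 = 43.9%, the guest checkout 81/155 = 52.3% → the guest checkout
The one-page checkout wins each traffic group but the guest checkout wins overall — the comparison reverses. The one-page checkout's sessions skew toward email, which has a lower base rate.

Yes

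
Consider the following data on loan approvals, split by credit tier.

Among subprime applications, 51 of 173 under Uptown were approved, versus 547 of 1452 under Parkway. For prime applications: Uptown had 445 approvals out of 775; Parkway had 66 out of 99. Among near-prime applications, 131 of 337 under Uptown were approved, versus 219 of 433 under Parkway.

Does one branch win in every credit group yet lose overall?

Subprime: Uptown 51/173 = 29.5%, Parkway 547/1452 = 37.7% → Parkway
Prime: Uptown 445/775 = 57.4%, Parkway 66/99 = 66.7% → Parkway
Near-prime: Uptown 131/337 = 38.9%, Parkway 219/433 = 50.6% → Parkway
Overall: Uptown 627/1285 = 48.8%, Parkway 832/1984 = 41.9% → Uptown
Parkway wins each credit group but Uptown wins overall — the comparison reverses. Parkway's applications skew toward subprime, which has a lower base rate.

Yes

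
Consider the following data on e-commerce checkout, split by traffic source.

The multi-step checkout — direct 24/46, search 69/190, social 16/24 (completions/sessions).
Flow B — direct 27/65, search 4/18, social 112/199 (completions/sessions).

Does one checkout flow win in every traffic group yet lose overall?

Yes

Direct: the multi-step checkout 24/46 = 52.2%, Flow B 27/65 = 41.5% → the multi-step checkout
Search: the multi-step checkout 69/190 = 36.3%, Flow B 4/18 = 22.2% → the multi-step checkout
Social: the multi-step checkout 16/24 = 66.7%, Flow B 112/199 = 56.3% → the multi-step checkout
Overall: the multi-step checkout 109/260 = 41.9%, Flow B 143/282 = 50.7% → Flow B
The multi-step checkout wins each traffic group but Flow B wins overall — the comparison reverses. The multi-step checkout's sessions skew toward search, which has a lower base rate.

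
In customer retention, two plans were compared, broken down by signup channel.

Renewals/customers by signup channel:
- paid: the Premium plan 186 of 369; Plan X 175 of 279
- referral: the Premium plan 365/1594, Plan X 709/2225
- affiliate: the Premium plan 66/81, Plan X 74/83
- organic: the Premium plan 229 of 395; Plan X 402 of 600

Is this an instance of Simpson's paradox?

Paid: the Premium plan 186/369 = 50.4%, Plan X 175/279 = 62.7% → Plan X
Referral: the Premium plan 365/1594 = 22.9%, Plan X 709/2225 = 31.9% → Plan X
Affiliate: the Premium plan 66/81 = 81.5%, Plan X 74/83 = 89.2% → Plan X
Organic: the Premium plan 229/395 = 58.0%, Plan X 402/600 = 67.0% → Plan X
Overall: the Premium plan 846/2439 = 34.7%, Plan X 1360/3187 = 42.7% → Plan X
Plan X wins overall and in every signup group — no reversal.

No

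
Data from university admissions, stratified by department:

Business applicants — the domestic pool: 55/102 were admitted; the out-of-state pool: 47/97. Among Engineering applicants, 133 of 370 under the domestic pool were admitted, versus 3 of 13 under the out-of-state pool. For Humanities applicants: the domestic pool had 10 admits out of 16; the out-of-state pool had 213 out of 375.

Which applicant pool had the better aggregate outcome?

Business: the domestic pool 55/102 = 53.9%, the out-of-state pool 47/97 = 48.5% → the domestic pool
Engineering: the domestic pool 133/370 = 35.9%, the out-of-state pool 3/13 = 23.1% → the domestic pool
Humanities: the domestic pool 10/16 = 62.5%, the out-of-state pool 213/375 = 56.8% → the domestic pool
Overall: the domestic pool 198/488 = 40.6%, the out-of-state pool 263/485 = 54.2% → the out-of-state pool
(The domestic pool wins every department group but the out-of-state pool wins overall — the domestic pool's applicants skew toward the low-rate Engineering group.)

the out-of-state pool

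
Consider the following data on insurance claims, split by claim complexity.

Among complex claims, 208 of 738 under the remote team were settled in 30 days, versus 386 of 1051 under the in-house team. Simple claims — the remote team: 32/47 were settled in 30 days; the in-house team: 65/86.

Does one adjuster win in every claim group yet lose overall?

Complex: the remote team 208/738 = 28.2%, the in-house team 386/1051 = 36.7% → the in-house team
Simple: the remote team 32/47 = 68.1%, the in-house team 65/86 = 75.6% → the in-house team
Overall: the remote team 240/785 = 30.6%, the in-house team 451/1137 = 39.7% → the in-house team
The in-house team wins overall and in every claim group — no reversal.

No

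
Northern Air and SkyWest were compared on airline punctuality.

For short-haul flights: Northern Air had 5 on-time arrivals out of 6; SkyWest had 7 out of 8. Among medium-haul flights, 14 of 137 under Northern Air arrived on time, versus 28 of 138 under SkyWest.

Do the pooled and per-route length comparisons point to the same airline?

Short-haul: Northern Air 5/6 = 83.3%, SkyWest 7/8 = 87.5% → SkyWest
Medium-haul: Northern Air 14/137 = 10.2%, SkyWest 28/138 = 20.3% → SkyWest
Overall: Northern Air 19/143 = 13.3%, SkyWest 35/146 = 24.0% → SkyWest
SkyWest wins overall and in every route group — no reversal.

Yes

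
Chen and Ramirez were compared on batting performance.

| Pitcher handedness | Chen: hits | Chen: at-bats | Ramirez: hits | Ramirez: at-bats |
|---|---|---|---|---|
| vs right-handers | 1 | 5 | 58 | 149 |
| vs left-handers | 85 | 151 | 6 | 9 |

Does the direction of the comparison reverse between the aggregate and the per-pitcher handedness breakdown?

Yes

Vs right-handers: Chen 1/5 = 20.0%, Ramirez 58/149 = 38.9% → Ramirez
Vs left-handers: Chen 85/151 = 56.3%, Ramirez 6/9 = 66.7% → Ramirez
Overall: Chen 86/156 = 55.1%, Ramirez 64/158 = 40.5% → Chen
Ramirez wins each pitcher group but Chen wins overall — the comparison reverses. Ramirez's at-bats skew toward vs right-handers, which has a lower base rate.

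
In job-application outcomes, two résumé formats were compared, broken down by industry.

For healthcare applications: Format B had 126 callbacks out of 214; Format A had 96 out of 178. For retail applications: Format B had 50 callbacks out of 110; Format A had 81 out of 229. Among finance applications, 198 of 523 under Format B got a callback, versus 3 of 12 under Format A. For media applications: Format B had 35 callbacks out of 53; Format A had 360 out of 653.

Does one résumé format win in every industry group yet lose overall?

Healthcare: Format B 126/214 = 58.9%, Format A 96/178 = 53.9% → Format B
Retail: Format B 50/110 = 45.5%, Format A 81/229 = 35.4% → Format B
Finance: Format B 198/523 = 37.9%, Format A 3/12 = 25.0% → Format B
Media: Format B 35/53 = 66.0%, Format A 360/653 = 55.1% → Format B
Overall: Format B 409/900 = 45.4%, Format A 540/1072 = 50.4% → Format A
Format B wins each industry group but Format A wins overall — the comparison reverses. Format B's applications skew toward finance, which has a lower base rate.

Yes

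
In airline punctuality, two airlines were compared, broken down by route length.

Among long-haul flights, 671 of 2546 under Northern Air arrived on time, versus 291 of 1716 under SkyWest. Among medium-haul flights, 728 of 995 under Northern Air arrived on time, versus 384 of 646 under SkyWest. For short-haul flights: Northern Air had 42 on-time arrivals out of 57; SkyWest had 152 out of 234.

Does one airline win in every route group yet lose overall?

No

Long-haul: Northern Air 671/2546 = 26.4%, SkyWest 291/1716 = 17.0% → Northern Air
Medium-haul: Northern Air 728/995 = 73.2%, SkyWest 384/646 = 59.4% → Northern Air
Short-haul: Northern Air 42/57 = 73.7%, SkyWest 152/234 = 65.0% → Northern Air
Overall: Northern Air 1441/3598 = 40.1%, SkyWest 827/2596 = 31.9% → Northern Air
Northern Air wins overall and in every route group — no reversal.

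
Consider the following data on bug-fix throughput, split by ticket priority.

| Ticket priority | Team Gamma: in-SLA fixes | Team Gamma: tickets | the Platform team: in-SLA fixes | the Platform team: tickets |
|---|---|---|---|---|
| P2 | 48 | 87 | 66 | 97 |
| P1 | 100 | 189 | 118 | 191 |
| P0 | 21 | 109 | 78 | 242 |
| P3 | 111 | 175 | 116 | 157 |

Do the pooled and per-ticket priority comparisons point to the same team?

P2: Team Gamma 48/87 = 55.2%, the Platform team 66/97 = 68.0% → the Platform team
P1: Team Gamma 100/189 = 52.9%, the Platform team 118/191 = 61.8% → the Platform team
P0: Team Gamma 21/109 = 19.3%, the Platform team 78/242 = 32.2% → the Platform team
P3: Team Gamma 111/175 = 63.4%, the Platform team 116/157 = 73.9% → the Platform team
Overall: Team Gamma 280/560 = 50.0%, the Platform team 378/687 = 55.0% → the Platform team
The Platform team wins overall and in every ticket group — no reversal.

Yes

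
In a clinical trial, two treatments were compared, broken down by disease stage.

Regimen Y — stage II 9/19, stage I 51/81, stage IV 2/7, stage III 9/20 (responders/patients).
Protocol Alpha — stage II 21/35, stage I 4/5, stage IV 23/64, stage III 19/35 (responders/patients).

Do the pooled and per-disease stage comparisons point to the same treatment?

Stage II: Regimen Y 9/19 = 47.4%, Protocol Alpha 21/35 = 60.0% → Protocol Alpha
Stage I: Regimen Y 51/81 = 63.0%, Protocol Alpha 4/5 = 80.0% → Protocol Alpha
Stage IV: Regimen Y 2/7 = 28.6%, Protocol Alpha 23/64 = 35.9% → Protocol Alpha
Stage III: Regimen Y 9/20 = 45.0%, Protocol Alpha 19/35 = 54.3% → Protocol Alpha
Overall: Regimen Y 71/127 = 55.9%, Protocol Alpha 67/139 = 48.2% → Regimen Y
Protocol Alpha wins each disease group but Regimen Y wins overall — the comparison reverses. Protocol Alpha's patients skew toward stage IV, which has a lower base rate.

No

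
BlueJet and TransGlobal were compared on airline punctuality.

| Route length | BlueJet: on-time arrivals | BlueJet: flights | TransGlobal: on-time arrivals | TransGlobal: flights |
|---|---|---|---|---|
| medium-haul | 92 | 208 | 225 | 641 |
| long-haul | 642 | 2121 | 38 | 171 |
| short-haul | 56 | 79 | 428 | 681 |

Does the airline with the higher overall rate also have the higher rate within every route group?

No

Medium-haul: BlueJet 92/208 = 44.2%, TransGlobal 225/641 = 35.1% → BlueJet
Long-haul: BlueJet 642/2121 = 30.3%, TransGlobal 38/171 = 22.2% → BlueJet
Short-haul: BlueJet 56/79 = 70.9%, TransGlobal 428/681 = 62.8% → BlueJet
Overall: BlueJet 790/2408 = 32.8%, TransGlobal 691/1493 = 46.3% → TransGlobal
BlueJet wins each route group but TransGlobal wins overall — the comparison reverses. BlueJet's flights skew toward long-haul, which has a lower base rate.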